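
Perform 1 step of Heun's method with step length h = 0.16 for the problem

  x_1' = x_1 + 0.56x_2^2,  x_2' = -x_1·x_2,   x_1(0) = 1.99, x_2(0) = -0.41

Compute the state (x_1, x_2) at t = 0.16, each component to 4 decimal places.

2.3461, -0.2928

Heun on (x_1,x_2): k1 = f(t_n, state_n); k2 = f(t_n + h, state_n + h·k1); state_{n+1} = state_n + (h/2)·(k1 + k2).
0.000000: (1.990000, -0.410000)
  k1 = (2.084136, 0.815900)
  predictor → (2.323462, -0.279456)
  k2 = (2.367195, 0.649305)
  → (2.346107, -0.292784)
(x_1(0.16), x_2(0.16)) ≈ (2.3461, -0.2928)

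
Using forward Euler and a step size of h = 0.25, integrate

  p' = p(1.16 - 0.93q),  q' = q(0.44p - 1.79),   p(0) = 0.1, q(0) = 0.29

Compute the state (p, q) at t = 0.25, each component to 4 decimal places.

Euler on (p,q): p_{n+1} = p_n + h·p', q_{n+1} = q_n + h·q'.
0.000000: (0.100000, 0.290000); f=(0.089030, -0.506340) → (0.122258, 0.163415)
(p(0.25), q(0.25)) ≈ (0.1223, 0.1634)

0.1223, 0.1634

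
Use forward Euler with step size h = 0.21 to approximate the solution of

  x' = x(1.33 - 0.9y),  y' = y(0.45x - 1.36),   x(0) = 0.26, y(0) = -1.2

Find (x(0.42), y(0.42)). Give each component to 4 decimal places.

0.5666, -0.6663

Euler on (x,y): x_{n+1} = x_n + h·x', y_{n+1} = y_n + h·y'.
0.000000: (0.260000, -1.200000); f=(0.626600, 1.491600) → (0.391586, -0.886764)
0.210000: (0.391586, -0.886764); f=(0.833329, 1.049739) → (0.566585, -0.666319)
(x(0.42), y(0.42)) ≈ (0.5666, -0.6663)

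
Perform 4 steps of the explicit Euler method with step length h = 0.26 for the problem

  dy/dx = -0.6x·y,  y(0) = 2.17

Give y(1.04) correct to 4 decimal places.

1.6803

Euler: y_{n+1} = y_n + h·f(x_n, y_n).
x=0.000000, y=2.170000: f=0.000000 → y ← 2.170000 + 0.26·0.000000 = 2.170000
x=0.260000, y=2.170000: f=-0.338520 → y ← 2.170000 + 0.26·(-0.338520) = 2.081985
x=0.520000, y=2.081985: f=-0.649579 → y ← 2.081985 + 0.26·(-0.649579) = 1.913094
x=0.780000, y=1.913094: f=-0.895328 → y ← 1.913094 + 0.26·(-0.895328) = 1.680309
y(1.04) ≈ 1.6803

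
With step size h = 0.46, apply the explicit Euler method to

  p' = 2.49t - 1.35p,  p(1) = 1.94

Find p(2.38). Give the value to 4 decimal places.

3.1031

Euler: p_{n+1} = p_n + h·f(t_n, p_n).
t=1.000000, p=1.940000: f=-0.129000 → p ← 1.940000 + 0.46·(-0.129000) = 1.880660
t=1.460000, p=1.880660: f=1.096509 → p ← 1.880660 + 0.46·1.096509 = 2.385054
t=1.920000, p=2.385054: f=1.560977 → p ← 2.385054 + 0.46·1.560977 = 3.103104
p(2.38) ≈ 3.1031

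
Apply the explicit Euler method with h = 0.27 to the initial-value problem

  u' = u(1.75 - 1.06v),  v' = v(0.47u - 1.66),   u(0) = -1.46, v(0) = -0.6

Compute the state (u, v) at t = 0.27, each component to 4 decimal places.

Euler on (u,v): u_{n+1} = u_n + h·u', v_{n+1} = v_n + h·v'.
0.000000: (-1.460000, -0.600000); f=(-3.483560, 1.407720) → (-2.400561, -0.219916)
(u(0.27), v(0.27)) ≈ (-2.4006, -0.2199)

-2.4006, -0.2199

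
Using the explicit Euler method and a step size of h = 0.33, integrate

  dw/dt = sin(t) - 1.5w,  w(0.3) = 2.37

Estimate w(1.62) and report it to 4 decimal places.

Euler: w_{n+1} = w_n + h·f(t_n, w_n).
t=0.300000, w=2.370000: f=-3.259480 → w ← 2.370000 + 0.33·(-3.259480) = 1.294372
t=0.630000, w=1.294372: f=-1.352413 → w ← 1.294372 + 0.33·(-1.352413) = 0.848075
t=0.960000, w=0.848075: f=-0.452922 → w ← 0.848075 + 0.33·(-0.452922) = 0.698611
t=1.290000, w=0.698611: f=-0.087082 → w ← 0.698611 + 0.33·(-0.087082) = 0.669874
w(1.62) ≈ 0.6699

0.6699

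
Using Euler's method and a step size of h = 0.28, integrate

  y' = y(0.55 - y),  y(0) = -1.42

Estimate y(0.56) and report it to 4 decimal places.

Euler: y_{n+1} = y_n + h·f(t_n, y_n).
t=0.000000, y=-1.420000: f=-2.797400 → y ← -1.420000 + 0.28·(-2.797400) = -2.203272
t=0.280000, y=-2.203272: f=-6.066207 → y ← -2.203272 + 0.28·(-6.066207) = -3.901810
y(0.56) ≈ -3.9018

-3.9018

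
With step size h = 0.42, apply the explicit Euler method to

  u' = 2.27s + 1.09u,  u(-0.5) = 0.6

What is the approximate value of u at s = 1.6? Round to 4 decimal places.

Euler: u_{n+1} = u_n + h·f(s_n, u_n).
s=-0.500000, u=0.600000: f=-0.481000 → u ← 0.600000 + 0.42·(-0.481000) = 0.397980
s=-0.080000, u=0.397980: f=0.252198 → u ← 0.397980 + 0.42·0.252198 = 0.503903
s=0.340000, u=0.503903: f=1.321055 → u ← 0.503903 + 0.42·1.321055 = 1.058746
s=0.760000, u=1.058746: f=2.879233 → u ← 1.058746 + 0.42·2.879233 = 2.268024
s=1.180000, u=2.268024: f=5.150746 → u ← 2.268024 + 0.42·5.150746 = 4.431338
u(1.6) ≈ 4.4313

4.4313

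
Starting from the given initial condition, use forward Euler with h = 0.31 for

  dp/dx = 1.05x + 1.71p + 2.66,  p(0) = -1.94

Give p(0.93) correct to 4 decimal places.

Euler: p_{n+1} = p_n + h·f(x_n, p_n).
x=0.000000, p=-1.940000: f=-0.657400 → p ← -1.940000 + 0.31·(-0.657400) = -2.143794
x=0.310000, p=-2.143794: f=-0.680388 → p ← -2.143794 + 0.31·(-0.680388) = -2.354714
x=0.620000, p=-2.354714: f=-0.715561 → p ← -2.354714 + 0.31·(-0.715561) = -2.576538
p(0.93) ≈ -2.5765

-2.5765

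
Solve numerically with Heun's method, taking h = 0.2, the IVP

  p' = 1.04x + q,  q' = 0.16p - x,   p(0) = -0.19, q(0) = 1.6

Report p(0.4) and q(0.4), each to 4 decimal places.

0.5249, 1.5296

Heun on (p,q): k1 = f(x_n, state_n); k2 = f(x_n + h, state_n + h·k1); state_{n+1} = state_n + (h/2)·(k1 + k2).
0.000000: (-0.190000, 1.600000)
  k1 = (1.600000, -0.030400)
  predictor → (0.130000, 1.593920)
  k2 = (1.801920, -0.179200)
  → (0.150192, 1.579040)
0.200000: (0.150192, 1.579040)
  k1 = (1.787040, -0.175969)
  predictor → (0.507600, 1.543846)
  k2 = (1.959846, -0.318784)
  → (0.524881, 1.529565)
(p(0.4), q(0.4)) ≈ (0.5249, 1.5296)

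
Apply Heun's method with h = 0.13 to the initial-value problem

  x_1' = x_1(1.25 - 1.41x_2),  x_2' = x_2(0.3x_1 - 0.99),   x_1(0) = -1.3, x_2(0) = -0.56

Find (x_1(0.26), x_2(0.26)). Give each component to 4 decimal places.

-2.1245, -0.3809

Heun on (x_1,x_2): k1 = f(x_n, state_n); k2 = f(x_n + h, state_n + h·k1); state_{n+1} = state_n + (h/2)·(k1 + k2).
0.000000: (-1.300000, -0.560000)
  k1 = (-2.651480, 0.772800)
  predictor → (-1.644692, -0.459536)
  k2 = (-3.121537, 0.681679)
  → (-1.675246, -0.465459)
0.130000: (-1.675246, -0.465459)
  k1 = (-3.193517, 0.694732)
  predictor → (-2.090403, -0.375144)
  k2 = (-3.718728, 0.606653)
  → (-2.124542, -0.380869)
(x_1(0.26), x_2(0.26)) ≈ (-2.1245, -0.3809)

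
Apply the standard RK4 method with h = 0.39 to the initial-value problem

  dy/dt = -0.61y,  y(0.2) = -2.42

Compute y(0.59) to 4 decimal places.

-1.9077

RK4: k1 = f(t_n, y_n); k2 = f(t_n + h/2, y_n + (h/2)·k1); k3 = f(t_n + h/2, y_n + (h/2)·k2); k4 = f(t_n + h, y_n + h·k3); y_{n+1} = y_n + (h/6)·(k1 + 2k2 + 2k3 + k4).
t=0.200000, y=-2.420000:
  k1 = f(0.200000, -2.420000) = 1.476200
  k2 = f(0.395000, -2.132141) = 1.300606
  k3 = f(0.395000, -2.166382) = 1.321493
  k4 = f(0.590000, -1.904618) = 1.161817
  y ← -2.420000 + (0.39/6)·(k1 + 2k2 + 2k3 + k4) = -1.907656
y(0.59) ≈ -1.9077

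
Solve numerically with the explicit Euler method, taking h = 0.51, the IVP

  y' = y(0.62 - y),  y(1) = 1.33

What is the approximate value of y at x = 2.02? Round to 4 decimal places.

Euler: y_{n+1} = y_n + h·f(x_n, y_n).
x=1.000000, y=1.330000: f=-0.944300 → y ← 1.330000 + 0.51·(-0.944300) = 0.848407
x=1.510000, y=0.848407: f=-0.193782 → y ← 0.848407 + 0.51·(-0.193782) = 0.749578
y(2.02) ≈ 0.7496

0.7496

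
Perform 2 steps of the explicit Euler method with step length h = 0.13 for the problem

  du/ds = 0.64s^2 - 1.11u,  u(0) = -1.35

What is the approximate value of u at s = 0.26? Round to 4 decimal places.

Euler: u_{n+1} = u_n + h·f(s_n, u_n).
s=0.000000, u=-1.350000: f=1.498500 → u ← -1.350000 + 0.13·1.498500 = -1.155195
s=0.130000, u=-1.155195: f=1.293082 → u ← -1.155195 + 0.13·1.293082 = -0.987094
u(0.26) ≈ -0.9871

-0.9871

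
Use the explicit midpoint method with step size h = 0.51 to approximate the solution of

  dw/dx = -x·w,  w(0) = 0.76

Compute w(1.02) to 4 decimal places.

0.4368

Midpoint: k1 = f(x_n, w_n); k2 = f(x_n + h/2, w_n + (h/2)·k1); w_{n+1} = w_n + h·k2.
x=0.000000, w=0.760000:
  k1 = f(0.000000, 0.760000) = 0.000000
  k2 = f(0.255000, 0.760000) = -0.193800
  w ← 0.760000 + 0.51·(-0.193800) = 0.661162
x=0.510000, w=0.661162:
  k1 = f(0.510000, 0.661162) = -0.337193
  k2 = f(0.765000, 0.575178) = -0.440011
  w ← 0.661162 + 0.51·(-0.440011) = 0.436756
w(1.02) ≈ 0.4368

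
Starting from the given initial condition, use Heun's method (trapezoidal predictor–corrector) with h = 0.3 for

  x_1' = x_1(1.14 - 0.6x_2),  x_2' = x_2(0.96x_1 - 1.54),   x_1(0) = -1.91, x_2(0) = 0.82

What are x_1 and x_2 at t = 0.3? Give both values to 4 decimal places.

-2.4878, 0.4106

Heun on (x_1,x_2): k1 = f(t_n, state_n); k2 = f(t_n + h, state_n + h·k1); state_{n+1} = state_n + (h/2)·(k1 + k2).
0.000000: (-1.910000, 0.820000)
  k1 = (-1.237680, -2.766352)
  predictor → (-2.281304, -0.009906)
  k2 = (-2.614245, 0.036948)
  → (-2.487789, 0.410589)
(x_1(0.3), x_2(0.3)) ≈ (-2.4878, 0.4106)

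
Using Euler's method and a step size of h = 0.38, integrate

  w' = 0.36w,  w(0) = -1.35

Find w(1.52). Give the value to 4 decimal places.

-2.2546

Euler: w_{n+1} = w_n + h·f(t_n, w_n).
t=0.000000, w=-1.350000: f=-0.486000 → w ← -1.350000 + 0.38·(-0.486000) = -1.534680
t=0.380000, w=-1.534680: f=-0.552485 → w ← -1.534680 + 0.38·(-0.552485) = -1.744624
t=0.760000, w=-1.744624: f=-0.628065 → w ← -1.744624 + 0.38·(-0.628065) = -1.983289
t=1.140000, w=-1.983289: f=-0.713984 → w ← -1.983289 + 0.38·(-0.713984) = -2.254603
w(1.52) ≈ -2.2546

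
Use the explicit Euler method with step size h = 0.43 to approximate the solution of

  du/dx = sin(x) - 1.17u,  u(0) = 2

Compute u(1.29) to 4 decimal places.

0.6603

Euler: u_{n+1} = u_n + h·f(x_n, u_n).
x=0.000000, u=2.000000: f=-2.340000 → u ← 2.000000 + 0.43·(-2.340000) = 0.993800
x=0.430000, u=0.993800: f=-0.745875 → u ← 0.993800 + 0.43·(-0.745875) = 0.673074
x=0.860000, u=0.673074: f=-0.029654 → u ← 0.673074 + 0.43·(-0.029654) = 0.660323
u(1.29) ≈ 0.6603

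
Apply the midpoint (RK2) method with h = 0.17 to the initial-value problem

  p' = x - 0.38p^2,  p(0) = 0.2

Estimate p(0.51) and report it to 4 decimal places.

Midpoint: k1 = f(x_n, p_n); k2 = f(x_n + h/2, p_n + (h/2)·k1); p_{n+1} = p_n + h·k2.
x=0.000000, p=0.200000:
  k1 = f(0.000000, 0.200000) = -0.015200
  k2 = f(0.085000, 0.198708) = 0.069996
  p ← 0.200000 + 0.17·0.069996 = 0.211899
x=0.170000, p=0.211899:
  k1 = f(0.170000, 0.211899) = 0.152938
  k2 = f(0.255000, 0.224899) = 0.235780
  p ← 0.211899 + 0.17·0.235780 = 0.251982
x=0.340000, p=0.251982:
  k1 = f(0.340000, 0.251982) = 0.315872
  k2 = f(0.425000, 0.278831) = 0.395456
  p ← 0.251982 + 0.17·0.395456 = 0.319209
p(0.51) ≈ 0.3192

0.3192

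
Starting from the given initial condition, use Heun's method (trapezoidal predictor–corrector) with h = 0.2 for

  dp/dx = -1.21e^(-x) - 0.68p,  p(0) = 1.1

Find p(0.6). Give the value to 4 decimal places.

0.2952

Heun: k1 = f(x_n, p_n); k2 = f(x_n + h, p_n + h·k1); p_{n+1} = p_n + (h/2)·(k1 + k2).
x=0.000000, p=1.100000:
  k1 = f(0.000000, 1.100000) = -1.958000
  k2 = f(0.200000, 0.708400) = -1.472376
  p ← 1.100000 + (0.2/2)·(-1.958000 + (-1.472376)) = 0.756962
x=0.200000, p=0.756962:
  k1 = f(0.200000, 0.756962) = -1.505399
  k2 = f(0.400000, 0.455883) = -1.121087
  p ← 0.756962 + (0.2/2)·(-1.505399 + (-1.121087)) = 0.494314
x=0.400000, p=0.494314:
  k1 = f(0.400000, 0.494314) = -1.147221
  k2 = f(0.600000, 0.264870) = -0.844173
  p ← 0.494314 + (0.2/2)·(-1.147221 + (-0.844173)) = 0.295174
p(0.6) ≈ 0.2952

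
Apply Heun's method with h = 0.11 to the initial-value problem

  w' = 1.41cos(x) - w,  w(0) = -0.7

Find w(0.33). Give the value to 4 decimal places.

Heun: k1 = f(x_n, w_n); k2 = f(x_n + h, w_n + h·k1); w_{n+1} = w_n + (h/2)·(k1 + k2).
x=0.000000, w=-0.700000:
  k1 = f(0.000000, -0.700000) = 2.110000
  k2 = f(0.110000, -0.467900) = 1.869378
  w ← -0.700000 + (0.11/2)·(2.110000 + 1.869378) = -0.481134
x=0.110000, w=-0.481134:
  k1 = f(0.110000, -0.481134) = 1.882612
  k2 = f(0.220000, -0.274047) = 1.650062
  w ← -0.481134 + (0.11/2)·(1.882612 + 1.650062) = -0.286837
x=0.220000, w=-0.286837:
  k1 = f(0.220000, -0.286837) = 1.662853
  k2 = f(0.330000, -0.103923) = 1.437843
  w ← -0.286837 + (0.11/2)·(1.662853 + 1.437843) = -0.116299
w(0.33) ≈ -0.1163

-0.1163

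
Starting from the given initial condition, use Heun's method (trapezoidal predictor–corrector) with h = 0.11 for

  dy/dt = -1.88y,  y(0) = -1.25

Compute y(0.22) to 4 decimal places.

-0.8294

Heun: k1 = f(t_n, y_n); k2 = f(t_n + h, y_n + h·k1); y_{n+1} = y_n + (h/2)·(k1 + k2).
t=0.000000, y=-1.250000:
  k1 = f(0.000000, -1.250000) = 2.350000
  k2 = f(0.110000, -0.991500) = 1.864020
  y ← -1.250000 + (0.11/2)·(2.350000 + 1.864020) = -1.018229
t=0.110000, y=-1.018229:
  k1 = f(0.110000, -1.018229) = 1.914270
  k2 = f(0.220000, -0.807659) = 1.518399
  y ← -1.018229 + (0.11/2)·(1.914270 + 1.518399) = -0.829432
y(0.22) ≈ -0.8294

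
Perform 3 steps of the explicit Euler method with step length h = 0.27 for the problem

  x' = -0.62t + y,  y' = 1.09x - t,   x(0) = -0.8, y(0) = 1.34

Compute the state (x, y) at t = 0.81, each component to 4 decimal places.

Euler on (x,y): x_{n+1} = x_n + h·x', y_{n+1} = y_n + h·y'.
0.000000: (-0.800000, 1.340000); f=(1.340000, -0.872000) → (-0.438200, 1.104560)
0.270000: (-0.438200, 1.104560); f=(0.937160, -0.747638) → (-0.185167, 0.902698)
0.540000: (-0.185167, 0.902698); f=(0.567898, -0.741832) → (-0.031834, 0.702403)
(x(0.81), y(0.81)) ≈ (-0.0318, 0.7024)

-0.0318, 0.7024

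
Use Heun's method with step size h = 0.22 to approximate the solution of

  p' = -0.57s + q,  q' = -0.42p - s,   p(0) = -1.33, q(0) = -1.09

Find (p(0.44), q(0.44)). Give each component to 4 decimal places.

Heun on (p,q): k1 = f(s_n, state_n); k2 = f(s_n + h, state_n + h·k1); state_{n+1} = state_n + (h/2)·(k1 + k2).
0.000000: (-1.330000, -1.090000)
  k1 = (-1.090000, 0.558600)
  predictor → (-1.569800, -0.967108)
  k2 = (-1.092508, 0.439316)
  → (-1.570076, -0.980229)
0.220000: (-1.570076, -0.980229)
  k1 = (-1.105629, 0.439432)
  predictor → (-1.813314, -0.883554)
  k2 = (-1.134354, 0.321592)
  → (-1.816474, -0.896517)
(p(0.44), q(0.44)) ≈ (-1.8165, -0.8965)

-1.8165, -0.8965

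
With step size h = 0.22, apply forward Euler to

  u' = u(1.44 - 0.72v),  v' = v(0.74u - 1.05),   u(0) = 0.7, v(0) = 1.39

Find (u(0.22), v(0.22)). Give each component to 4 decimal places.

0.7676, 1.2273

Euler on (u,v): u_{n+1} = u_n + h·u', v_{n+1} = v_n + h·v'.
0.000000: (0.700000, 1.390000); f=(0.307440, -0.739480) → (0.767637, 1.227314)
(u(0.22), v(0.22)) ≈ (0.7676, 1.2273)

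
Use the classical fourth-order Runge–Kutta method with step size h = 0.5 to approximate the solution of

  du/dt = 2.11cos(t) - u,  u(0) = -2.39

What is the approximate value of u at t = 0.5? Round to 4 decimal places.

RK4: k1 = f(t_n, u_n); k2 = f(t_n + h/2, u_n + (h/2)·k1); k3 = f(t_n + h/2, u_n + (h/2)·k2); k4 = f(t_n + h, u_n + h·k3); u_{n+1} = u_n + (h/6)·(k1 + 2k2 + 2k3 + k4).
t=0.000000, u=-2.390000:
  k1 = f(0.000000, -2.390000) = 4.500000
  k2 = f(0.250000, -1.265000) = 3.309405
  k3 = f(0.250000, -1.562649) = 3.607054
  k4 = f(0.500000, -0.586473) = 2.438172
  u ← -2.390000 + (0.5/6)·(k1 + 2k2 + 2k3 + k4) = -0.659076
u(0.5) ≈ -0.6591

-0.6591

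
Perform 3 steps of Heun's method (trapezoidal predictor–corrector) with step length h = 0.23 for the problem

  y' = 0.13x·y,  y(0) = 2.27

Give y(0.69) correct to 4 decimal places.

Heun: k1 = f(x_n, y_n); k2 = f(x_n + h, y_n + h·k1); y_{n+1} = y_n + (h/2)·(k1 + k2).
x=0.000000, y=2.270000:
  k1 = f(0.000000, 2.270000) = 0.000000
  k2 = f(0.230000, 2.270000) = 0.067873
  y ← 2.270000 + (0.23/2)·(0.000000 + 0.067873) = 2.277805
x=0.230000, y=2.277805:
  k1 = f(0.230000, 2.277805) = 0.068106
  k2 = f(0.460000, 2.293470) = 0.137149
  y ← 2.277805 + (0.23/2)·(0.068106 + 0.137149) = 2.301410
x=0.460000, y=2.301410:
  k1 = f(0.460000, 2.301410) = 0.137624
  k2 = f(0.690000, 2.333063) = 0.209276
  y ← 2.301410 + (0.23/2)·(0.137624 + 0.209276) = 2.341303
y(0.69) ≈ 2.3413

2.3413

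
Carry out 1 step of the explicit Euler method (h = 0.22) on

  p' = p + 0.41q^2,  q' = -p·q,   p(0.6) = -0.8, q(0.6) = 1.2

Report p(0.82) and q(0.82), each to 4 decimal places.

-0.8461, 1.4112

Euler on (p,q): p_{n+1} = p_n + h·p', q_{n+1} = q_n + h·q'.
0.600000: (-0.800000, 1.200000); f=(-0.209600, 0.960000) → (-0.846112, 1.411200)
(p(0.82), q(0.82)) ≈ (-0.8461, 1.4112)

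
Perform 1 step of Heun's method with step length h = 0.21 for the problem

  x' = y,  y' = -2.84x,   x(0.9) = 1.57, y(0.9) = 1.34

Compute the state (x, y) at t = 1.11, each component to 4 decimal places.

Heun on (x,y): k1 = f(t_n, state_n); k2 = f(t_n + h, state_n + h·k1); state_{n+1} = state_n + (h/2)·(k1 + k2).
0.900000: (1.570000, 1.340000)
  k1 = (1.340000, -4.458800)
  predictor → (1.851400, 0.403652)
  k2 = (0.403652, -5.257976)
  → (1.753083, 0.319739)
(x(1.11), y(1.11)) ≈ (1.7531, 0.3197)

1.7531, 0.3197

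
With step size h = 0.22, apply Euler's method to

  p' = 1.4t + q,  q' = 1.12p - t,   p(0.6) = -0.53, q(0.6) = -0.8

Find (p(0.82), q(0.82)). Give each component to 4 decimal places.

-0.5212, -1.0626

Euler on (p,q): p_{n+1} = p_n + h·p', q_{n+1} = q_n + h·q'.
0.600000: (-0.530000, -0.800000); f=(0.040000, -1.193600) → (-0.521200, -1.062592)
(p(0.82), q(0.82)) ≈ (-0.5212, -1.0626)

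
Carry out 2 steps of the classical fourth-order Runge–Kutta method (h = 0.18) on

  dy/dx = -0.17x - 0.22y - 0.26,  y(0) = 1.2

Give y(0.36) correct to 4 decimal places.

RK4: k1 = f(x_n, y_n); k2 = f(x_n + h/2, y_n + (h/2)·k1); k3 = f(x_n + h/2, y_n + (h/2)·k2); k4 = f(x_n + h, y_n + h·k3); y_{n+1} = y_n + (h/6)·(k1 + 2k2 + 2k3 + k4).
x=0.000000, y=1.200000:
  k1 = f(0.000000, 1.200000) = -0.524000
  k2 = f(0.090000, 1.152840) = -0.528925
  k3 = f(0.090000, 1.152397) = -0.528827
  k4 = f(0.180000, 1.104811) = -0.533658
  y ← 1.200000 + (0.18/6)·(k1 + 2k2 + 2k3 + k4) = 1.104805
x=0.180000, y=1.104805:
  k1 = f(0.180000, 1.104805) = -0.533657
  k2 = f(0.270000, 1.056776) = -0.538391
  k3 = f(0.270000, 1.056350) = -0.538297
  k4 = f(0.360000, 1.007912) = -0.542941
  y ← 1.104805 + (0.18/6)·(k1 + 2k2 + 2k3 + k4) = 1.007906
y(0.36) ≈ 1.0079

1.0079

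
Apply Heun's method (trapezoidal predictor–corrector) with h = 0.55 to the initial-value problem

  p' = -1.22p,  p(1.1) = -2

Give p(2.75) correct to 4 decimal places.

-0.3403

Heun: k1 = f(t_n, p_n); k2 = f(t_n + h, p_n + h·k1); p_{n+1} = p_n + (h/2)·(k1 + k2).
t=1.100000, p=-2.000000:
  k1 = f(1.100000, -2.000000) = 2.440000
  k2 = f(1.650000, -0.658000) = 0.802760
  p ← -2.000000 + (0.55/2)·(2.440000 + 0.802760) = -1.108241
t=1.650000, p=-1.108241:
  k1 = f(1.650000, -1.108241) = 1.352054
  k2 = f(2.200000, -0.364611) = 0.444826
  p ← -1.108241 + (0.55/2)·(1.352054 + 0.444826) = -0.614099
t=2.200000, p=-0.614099:
  k1 = f(2.200000, -0.614099) = 0.749201
  k2 = f(2.750000, -0.202039) = 0.246487
  p ← -0.614099 + (0.55/2)·(0.749201 + 0.246487) = -0.340285
p(2.75) ≈ -0.3403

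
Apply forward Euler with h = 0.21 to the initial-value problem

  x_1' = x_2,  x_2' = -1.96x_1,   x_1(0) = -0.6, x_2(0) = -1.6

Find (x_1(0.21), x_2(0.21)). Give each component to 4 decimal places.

Euler on (x_1,x_2): x_1_{n+1} = x_1_n + h·x_1', x_2_{n+1} = x_2_n + h·x_2'.
0.000000: (-0.600000, -1.600000); f=(-1.600000, 1.176000) → (-0.936000, -1.353040)
(x_1(0.21), x_2(0.21)) ≈ (-0.9360, -1.3530)

-0.9360, -1.3530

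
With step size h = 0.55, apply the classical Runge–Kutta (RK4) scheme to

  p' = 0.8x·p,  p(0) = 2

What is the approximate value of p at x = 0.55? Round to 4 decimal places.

RK4: k1 = f(x_n, p_n); k2 = f(x_n + h/2, p_n + (h/2)·k1); k3 = f(x_n + h/2, p_n + (h/2)·k2); k4 = f(x_n + h, p_n + h·k3); p_{n+1} = p_n + (h/6)·(k1 + 2k2 + 2k3 + k4).
x=0.000000, p=2.000000:
  k1 = f(0.000000, 2.000000) = 0.000000
  k2 = f(0.275000, 2.000000) = 0.440000
  k3 = f(0.275000, 2.121000) = 0.466620
  k4 = f(0.550000, 2.256641) = 0.992922
  p ← 2.000000 + (0.55/6)·(k1 + 2k2 + 2k3 + k4) = 2.257232
p(0.55) ≈ 2.2572

2.2572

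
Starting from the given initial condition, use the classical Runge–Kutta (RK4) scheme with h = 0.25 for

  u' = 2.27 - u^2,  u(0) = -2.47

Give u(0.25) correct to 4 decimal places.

RK4: k1 = f(t_n, u_n); k2 = f(t_n + h/2, u_n + (h/2)·k1); k3 = f(t_n + h/2, u_n + (h/2)·k2); k4 = f(t_n + h, u_n + h·k3); u_{n+1} = u_n + (h/6)·(k1 + 2k2 + 2k3 + k4).
t=0.000000, u=-2.470000:
  k1 = f(0.000000, -2.470000) = -3.830900
  k2 = f(0.125000, -2.948863) = -6.425790
  k3 = f(0.125000, -3.273224) = -8.443994
  k4 = f(0.250000, -4.580998) = -18.715547
  u ← -2.470000 + (0.25/6)·(k1 + 2k2 + 2k3 + k4) = -4.648584
u(0.25) ≈ -4.6486

-4.6486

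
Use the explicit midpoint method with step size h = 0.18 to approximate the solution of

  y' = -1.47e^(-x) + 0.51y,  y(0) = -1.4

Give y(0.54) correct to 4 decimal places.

Midpoint: k1 = f(x_n, y_n); k2 = f(x_n + h/2, y_n + (h/2)·k1); y_{n+1} = y_n + h·k2.
x=0.000000, y=-1.400000:
  k1 = f(0.000000, -1.400000) = -2.184000
  k2 = f(0.090000, -1.596560) = -2.157724
  y ← -1.400000 + 0.18·(-2.157724) = -1.788390
x=0.180000, y=-1.788390:
  k1 = f(0.180000, -1.788390) = -2.139926
  k2 = f(0.270000, -1.980984) = -2.132470
  y ← -1.788390 + 0.18·(-2.132470) = -2.172235
x=0.360000, y=-2.172235:
  k1 = f(0.360000, -2.172235) = -2.133424
  k2 = f(0.450000, -2.364243) = -2.143077
  y ← -2.172235 + 0.18·(-2.143077) = -2.557989
y(0.54) ≈ -2.5580

-2.5580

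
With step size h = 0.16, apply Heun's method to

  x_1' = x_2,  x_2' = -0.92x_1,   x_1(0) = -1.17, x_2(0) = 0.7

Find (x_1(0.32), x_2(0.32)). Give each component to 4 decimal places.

Heun on (x_1,x_2): k1 = f(s_n, state_n); k2 = f(s_n + h, state_n + h·k1); state_{n+1} = state_n + (h/2)·(k1 + k2).
0.000000: (-1.170000, 0.700000)
  k1 = (0.700000, 1.076400)
  predictor → (-1.058000, 0.872224)
  k2 = (0.872224, 0.973360)
  → (-1.044222, 0.863981)
0.160000: (-1.044222, 0.863981)
  k1 = (0.863981, 0.960684)
  predictor → (-0.905985, 1.017690)
  k2 = (1.017690, 0.833506)
  → (-0.893688, 1.007516)
(x_1(0.32), x_2(0.32)) ≈ (-0.8937, 1.0075)

-0.8937, 1.0075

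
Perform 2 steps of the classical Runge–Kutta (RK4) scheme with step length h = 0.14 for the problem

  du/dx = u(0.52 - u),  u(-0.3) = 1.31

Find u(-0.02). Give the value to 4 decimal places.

1.0864

RK4: k1 = f(x_n, u_n); k2 = f(x_n + h/2, u_n + (h/2)·k1); k3 = f(x_n + h/2, u_n + (h/2)·k2); k4 = f(x_n + h, u_n + h·k3); u_{n+1} = u_n + (h/6)·(k1 + 2k2 + 2k3 + k4).
x=-0.300000, u=1.310000:
  k1 = f(-0.300000, 1.310000) = -1.034900
  k2 = f(-0.230000, 1.237557) = -0.888018
  k3 = f(-0.230000, 1.247839) = -0.908225
  k4 = f(-0.160000, 1.182848) = -0.784049
  u ← 1.310000 + (0.14/6)·(k1 + 2k2 + 2k3 + k4) = 1.183733
x=-0.160000, u=1.183733:
  k1 = f(-0.160000, 1.183733) = -0.785683
  k2 = f(-0.090000, 1.128735) = -0.687101
  k3 = f(-0.090000, 1.135636) = -0.699139
  k4 = f(-0.020000, 1.085854) = -0.614434
  u ← 1.183733 + (0.14/6)·(k1 + 2k2 + 2k3 + k4) = 1.086373
u(-0.02) ≈ 1.0864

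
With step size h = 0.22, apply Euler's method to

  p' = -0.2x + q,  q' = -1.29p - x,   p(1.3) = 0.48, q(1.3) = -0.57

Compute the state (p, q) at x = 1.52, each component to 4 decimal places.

0.2974, -0.9922

Euler on (p,q): p_{n+1} = p_n + h·p', q_{n+1} = q_n + h·q'.
1.300000: (0.480000, -0.570000); f=(-0.830000, -1.919200) → (0.297400, -0.992224)
(p(1.52), q(1.52)) ≈ (0.2974, -0.9922)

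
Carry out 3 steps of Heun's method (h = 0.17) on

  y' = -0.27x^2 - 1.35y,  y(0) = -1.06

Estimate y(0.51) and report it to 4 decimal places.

-0.5473

Heun: k1 = f(x_n, y_n); k2 = f(x_n + h, y_n + h·k1); y_{n+1} = y_n + (h/2)·(k1 + k2).
x=0.000000, y=-1.060000:
  k1 = f(0.000000, -1.060000) = 1.431000
  k2 = f(0.170000, -0.816730) = 1.094782
  y ← -1.060000 + (0.17/2)·(1.431000 + 1.094782) = -0.845308
x=0.170000, y=-0.845308:
  k1 = f(0.170000, -0.845308) = 1.133363
  k2 = f(0.340000, -0.652637) = 0.849848
  y ← -0.845308 + (0.17/2)·(1.133363 + 0.849848) = -0.676736
x=0.340000, y=-0.676736:
  k1 = f(0.340000, -0.676736) = 0.882381
  k2 = f(0.510000, -0.526731) = 0.640860
  y ← -0.676736 + (0.17/2)·(0.882381 + 0.640860) = -0.547260
y(0.51) ≈ -0.5473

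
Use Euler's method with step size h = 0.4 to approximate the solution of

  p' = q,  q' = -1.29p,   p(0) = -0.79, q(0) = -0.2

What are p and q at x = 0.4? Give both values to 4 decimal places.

Euler on (p,q): p_{n+1} = p_n + h·p', q_{n+1} = q_n + h·q'.
0.000000: (-0.790000, -0.200000); f=(-0.200000, 1.019100) → (-0.870000, 0.207640)
(p(0.4), q(0.4)) ≈ (-0.8700, 0.2076)

-0.8700, 0.2076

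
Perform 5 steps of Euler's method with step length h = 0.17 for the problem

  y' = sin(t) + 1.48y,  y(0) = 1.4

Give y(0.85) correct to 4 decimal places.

Euler: y_{n+1} = y_n + h·f(t_n, y_n).
t=0.000000, y=1.400000: f=2.072000 → y ← 1.400000 + 0.17·2.072000 = 1.752240
t=0.170000, y=1.752240: f=2.762498 → y ← 1.752240 + 0.17·2.762498 = 2.221865
t=0.340000, y=2.221865: f=3.621847 → y ← 2.221865 + 0.17·3.621847 = 2.837579
t=0.510000, y=2.837579: f=4.687793 → y ← 2.837579 + 0.17·4.687793 = 3.634503
t=0.680000, y=3.634503: f=6.007858 → y ← 3.634503 + 0.17·6.007858 = 4.655839
y(0.85) ≈ 4.6558

4.6558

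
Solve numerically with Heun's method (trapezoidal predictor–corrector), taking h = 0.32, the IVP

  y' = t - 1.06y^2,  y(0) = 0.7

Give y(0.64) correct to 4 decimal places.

0.6488

Heun: k1 = f(t_n, y_n); k2 = f(t_n + h, y_n + h·k1); y_{n+1} = y_n + (h/2)·(k1 + k2).
t=0.000000, y=0.700000:
  k1 = f(0.000000, 0.700000) = -0.519400
  k2 = f(0.320000, 0.533792) = 0.017970
  y ← 0.700000 + (0.32/2)·(-0.519400 + 0.017970) = 0.619771
t=0.320000, y=0.619771:
  k1 = f(0.320000, 0.619771) = -0.087163
  k2 = f(0.640000, 0.591879) = 0.268660
  y ← 0.619771 + (0.32/2)·(-0.087163 + 0.268660) = 0.648811
y(0.64) ≈ 0.6488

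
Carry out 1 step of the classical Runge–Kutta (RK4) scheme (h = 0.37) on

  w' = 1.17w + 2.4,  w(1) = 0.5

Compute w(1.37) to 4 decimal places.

1.8817

RK4: k1 = f(t_n, w_n); k2 = f(t_n + h/2, w_n + (h/2)·k1); k3 = f(t_n + h/2, w_n + (h/2)·k2); k4 = f(t_n + h, w_n + h·k3); w_{n+1} = w_n + (h/6)·(k1 + 2k2 + 2k3 + k4).
t=1.000000, w=0.500000:
  k1 = f(1.000000, 0.500000) = 2.985000
  k2 = f(1.185000, 1.052225) = 3.631103
  k3 = f(1.185000, 1.171754) = 3.770952
  k4 = f(1.370000, 1.895252) = 4.617445
  w ← 0.500000 + (0.37/6)·(k1 + 2k2 + 2k3 + k4) = 1.881738
w(1.37) ≈ 1.8817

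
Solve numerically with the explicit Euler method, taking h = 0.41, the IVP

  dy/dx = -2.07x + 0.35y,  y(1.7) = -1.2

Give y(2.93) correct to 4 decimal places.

Euler: y_{n+1} = y_n + h·f(x_n, y_n).
x=1.700000, y=-1.200000: f=-3.939000 → y ← -1.200000 + 0.41·(-3.939000) = -2.814990
x=2.110000, y=-2.814990: f=-5.352946 → y ← -2.814990 + 0.41·(-5.352946) = -5.009698
x=2.520000, y=-5.009698: f=-6.969794 → y ← -5.009698 + 0.41·(-6.969794) = -7.867314
y(2.93) ≈ -7.8673

-7.8673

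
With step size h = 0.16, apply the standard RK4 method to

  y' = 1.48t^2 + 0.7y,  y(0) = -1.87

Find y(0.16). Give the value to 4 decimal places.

-2.0895

RK4: k1 = f(t_n, y_n); k2 = f(t_n + h/2, y_n + (h/2)·k1); k3 = f(t_n + h/2, y_n + (h/2)·k2); k4 = f(t_n + h, y_n + h·k3); y_{n+1} = y_n + (h/6)·(k1 + 2k2 + 2k3 + k4).
t=0.000000, y=-1.870000:
  k1 = f(0.000000, -1.870000) = -1.309000
  k2 = f(0.080000, -1.974720) = -1.372832
  k3 = f(0.080000, -1.979827) = -1.376407
  k4 = f(0.160000, -2.090225) = -1.425270
  y ← -1.870000 + (0.16/6)·(k1 + 2k2 + 2k3 + k4) = -2.089540
y(0.16) ≈ -2.0895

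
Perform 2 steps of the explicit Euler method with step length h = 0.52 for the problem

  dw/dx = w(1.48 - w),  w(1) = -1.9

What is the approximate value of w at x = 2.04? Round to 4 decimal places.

-23.5466

Euler: w_{n+1} = w_n + h·f(x_n, w_n).
x=1.000000, w=-1.900000: f=-6.422000 → w ← -1.900000 + 0.52·(-6.422000) = -5.239440
x=1.520000, w=-5.239440: f=-35.206103 → w ← -5.239440 + 0.52·(-35.206103) = -23.546613
w(2.04) ≈ -23.5466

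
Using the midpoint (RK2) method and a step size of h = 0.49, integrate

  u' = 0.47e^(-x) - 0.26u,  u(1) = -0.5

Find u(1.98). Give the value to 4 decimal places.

-0.2969

Midpoint: k1 = f(x_n, u_n); k2 = f(x_n + h/2, u_n + (h/2)·k1); u_{n+1} = u_n + h·k2.
x=1.000000, u=-0.500000:
  k1 = f(1.000000, -0.500000) = 0.302903
  k2 = f(1.245000, -0.425789) = 0.246037
  u ← -0.500000 + 0.49·0.246037 = -0.379442
x=1.490000, u=-0.379442:
  k1 = f(1.490000, -0.379442) = 0.204580
  k2 = f(1.735000, -0.329320) = 0.168531
  u ← -0.379442 + 0.49·0.168531 = -0.296861
u(1.98) ≈ -0.2969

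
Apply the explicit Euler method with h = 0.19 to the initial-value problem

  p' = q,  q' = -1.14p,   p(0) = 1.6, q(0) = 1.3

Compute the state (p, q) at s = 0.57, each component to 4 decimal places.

Euler on (p,q): p_{n+1} = p_n + h·p', q_{n+1} = q_n + h·q'.
0.000000: (1.600000, 1.300000); f=(1.300000, -1.824000) → (1.847000, 0.953440)
0.190000: (1.847000, 0.953440); f=(0.953440, -2.105580) → (2.028154, 0.553380)
0.380000: (2.028154, 0.553380); f=(0.553380, -2.312095) → (2.133296, 0.114082)
(p(0.57), q(0.57)) ≈ (2.1333, 0.1141)

2.1333, 0.1141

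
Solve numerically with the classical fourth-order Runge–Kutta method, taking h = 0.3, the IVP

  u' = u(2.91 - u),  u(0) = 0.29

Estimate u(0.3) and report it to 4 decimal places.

0.6090

RK4: k1 = f(t_n, u_n); k2 = f(t_n + h/2, u_n + (h/2)·k1); k3 = f(t_n + h/2, u_n + (h/2)·k2); k4 = f(t_n + h, u_n + h·k3); u_{n+1} = u_n + (h/6)·(k1 + 2k2 + 2k3 + k4).
t=0.000000, u=0.290000:
  k1 = f(0.000000, 0.290000) = 0.759800
  k2 = f(0.150000, 0.403970) = 1.012361
  k3 = f(0.150000, 0.441854) = 1.090560
  k4 = f(0.300000, 0.617168) = 1.415063
  u ← 0.290000 + (0.3/6)·(k1 + 2k2 + 2k3 + k4) = 0.609035
u(0.3) ≈ 0.6090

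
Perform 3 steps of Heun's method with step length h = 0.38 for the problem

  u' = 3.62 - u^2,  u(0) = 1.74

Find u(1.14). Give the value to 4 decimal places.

1.8686

Heun: k1 = f(x_n, u_n); k2 = f(x_n + h, u_n + h·k1); u_{n+1} = u_n + (h/2)·(k1 + k2).
x=0.000000, u=1.740000:
  k1 = f(0.000000, 1.740000) = 0.592400
  k2 = f(0.380000, 1.965112) = -0.241665
  u ← 1.740000 + (0.38/2)·(0.592400 + (-0.241665)) = 1.806640
x=0.380000, u=1.806640:
  k1 = f(0.380000, 1.806640) = 0.356053
  k2 = f(0.760000, 1.941940) = -0.151130
  u ← 1.806640 + (0.38/2)·(0.356053 + (-0.151130)) = 1.845575
x=0.760000, u=1.845575:
  k1 = f(0.760000, 1.845575) = 0.213853
  k2 = f(1.140000, 1.926839) = -0.092709
  u ← 1.845575 + (0.38/2)·(0.213853 + (-0.092709)) = 1.868592
u(1.14) ≈ 1.8686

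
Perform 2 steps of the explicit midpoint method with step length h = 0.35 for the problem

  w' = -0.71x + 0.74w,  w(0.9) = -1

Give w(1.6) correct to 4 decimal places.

-2.4477

Midpoint: k1 = f(x_n, w_n); k2 = f(x_n + h/2, w_n + (h/2)·k1); w_{n+1} = w_n + h·k2.
x=0.900000, w=-1.000000:
  k1 = f(0.900000, -1.000000) = -1.379000
  k2 = f(1.075000, -1.241325) = -1.681831
  w ← -1.000000 + 0.35·(-1.681831) = -1.588641
x=1.250000, w=-1.588641:
  k1 = f(1.250000, -1.588641) = -2.063094
  k2 = f(1.425000, -1.949682) = -2.454515
  w ← -1.588641 + 0.35·(-2.454515) = -2.447721
w(1.6) ≈ -2.4477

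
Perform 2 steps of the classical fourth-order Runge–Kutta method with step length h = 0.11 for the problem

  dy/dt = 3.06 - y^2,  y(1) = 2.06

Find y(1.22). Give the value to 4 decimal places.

1.8867

RK4: k1 = f(t_n, y_n); k2 = f(t_n + h/2, y_n + (h/2)·k1); k3 = f(t_n + h/2, y_n + (h/2)·k2); k4 = f(t_n + h, y_n + h·k3); y_{n+1} = y_n + (h/6)·(k1 + 2k2 + 2k3 + k4).
t=1.000000, y=2.060000:
  k1 = f(1.000000, 2.060000) = -1.183600
  k2 = f(1.055000, 1.994902) = -0.919634
  k3 = f(1.055000, 2.009420) = -0.977769
  k4 = f(1.110000, 1.952445) = -0.752043
  y ← 2.060000 + (0.11/6)·(k1 + 2k2 + 2k3 + k4) = 1.954942
t=1.110000, y=1.954942:
  k1 = f(1.110000, 1.954942) = -0.761797
  k2 = f(1.165000, 1.913043) = -0.599733
  k3 = f(1.165000, 1.921956) = -0.633917
  k4 = f(1.220000, 1.885211) = -0.494020
  y ← 1.954942 + (0.11/6)·(k1 + 2k2 + 2k3 + k4) = 1.886685
y(1.22) ≈ 1.8867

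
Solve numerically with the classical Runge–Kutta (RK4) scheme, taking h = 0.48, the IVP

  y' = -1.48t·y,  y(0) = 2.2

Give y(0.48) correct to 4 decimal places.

1.8551

RK4: k1 = f(t_n, y_n); k2 = f(t_n + h/2, y_n + (h/2)·k1); k3 = f(t_n + h/2, y_n + (h/2)·k2); k4 = f(t_n + h, y_n + h·k3); y_{n+1} = y_n + (h/6)·(k1 + 2k2 + 2k3 + k4).
t=0.000000, y=2.200000:
  k1 = f(0.000000, 2.200000) = 0.000000
  k2 = f(0.240000, 2.200000) = -0.781440
  k3 = f(0.240000, 2.012454) = -0.714824
  k4 = f(0.480000, 1.856885) = -1.319131
  y ← 2.200000 + (0.48/6)·(k1 + 2k2 + 2k3 + k4) = 1.855067
y(0.48) ≈ 1.8551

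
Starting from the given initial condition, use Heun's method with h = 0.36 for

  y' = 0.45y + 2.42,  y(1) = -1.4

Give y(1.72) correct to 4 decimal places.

0.1152

Heun: k1 = f(x_n, y_n); k2 = f(x_n + h, y_n + h·k1); y_{n+1} = y_n + (h/2)·(k1 + k2).
x=1.000000, y=-1.400000:
  k1 = f(1.000000, -1.400000) = 1.790000
  k2 = f(1.360000, -0.755600) = 2.079980
  y ← -1.400000 + (0.36/2)·(1.790000 + 2.079980) = -0.703404
x=1.360000, y=-0.703404:
  k1 = f(1.360000, -0.703404) = 2.103468
  k2 = f(1.720000, 0.053845) = 2.444230
  y ← -0.703404 + (0.36/2)·(2.103468 + 2.444230) = 0.115182
y(1.72) ≈ 0.1152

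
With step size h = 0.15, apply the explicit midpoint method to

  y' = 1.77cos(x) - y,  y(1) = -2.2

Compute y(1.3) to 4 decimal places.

-1.4505

Midpoint: k1 = f(x_n, y_n); k2 = f(x_n + h/2, y_n + (h/2)·k1); y_{n+1} = y_n + h·k2.
x=1.000000, y=-2.200000:
  k1 = f(1.000000, -2.200000) = 3.156335
  k2 = f(1.075000, -1.963275) = 2.805321
  y ← -2.200000 + 0.15·2.805321 = -1.779202
x=1.150000, y=-1.779202:
  k1 = f(1.150000, -1.779202) = 2.502225
  k2 = f(1.225000, -1.591535) = 2.191469
  y ← -1.779202 + 0.15·2.191469 = -1.450481
y(1.3) ≈ -1.4505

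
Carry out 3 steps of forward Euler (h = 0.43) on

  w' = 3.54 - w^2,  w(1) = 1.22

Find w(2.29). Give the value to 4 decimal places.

Euler: w_{n+1} = w_n + h·f(x_n, w_n).
x=1.000000, w=1.220000: f=2.051600 → w ← 1.220000 + 0.43·2.051600 = 2.102188
x=1.430000, w=2.102188: f=-0.879194 → w ← 2.102188 + 0.43·(-0.879194) = 1.724134
x=1.860000, w=1.724134: f=0.567361 → w ← 1.724134 + 0.43·0.567361 = 1.968099
w(2.29) ≈ 1.9681

1.9681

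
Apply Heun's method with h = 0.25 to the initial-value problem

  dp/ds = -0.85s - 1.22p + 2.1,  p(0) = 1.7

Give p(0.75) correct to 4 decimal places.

Heun: k1 = f(s_n, p_n); k2 = f(s_n + h, p_n + h·k1); p_{n+1} = p_n + (h/2)·(k1 + k2).
s=0.000000, p=1.700000:
  k1 = f(0.000000, 1.700000) = 0.026000
  k2 = f(0.250000, 1.706500) = -0.194430
  p ← 1.700000 + (0.25/2)·(0.026000 + (-0.194430)) = 1.678946
s=0.250000, p=1.678946:
  k1 = f(0.250000, 1.678946) = -0.160814
  k2 = f(0.500000, 1.638743) = -0.324266
  p ← 1.678946 + (0.25/2)·(-0.160814 + (-0.324266)) = 1.618311
s=0.500000, p=1.618311:
  k1 = f(0.500000, 1.618311) = -0.299340
  k2 = f(0.750000, 1.543476) = -0.420541
  p ← 1.618311 + (0.25/2)·(-0.299340 + (-0.420541)) = 1.528326
p(0.75) ≈ 1.5283

1.5283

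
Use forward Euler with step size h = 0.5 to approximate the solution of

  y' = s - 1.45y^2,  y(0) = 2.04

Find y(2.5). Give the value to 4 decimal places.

Euler: y_{n+1} = y_n + h·f(s_n, y_n).
s=0.000000, y=2.040000: f=-6.034320 → y ← 2.040000 + 0.5·(-6.034320) = -0.977160
s=0.500000, y=-0.977160: f=-0.884520 → y ← -0.977160 + 0.5·(-0.884520) = -1.419420
s=1.000000, y=-1.419420: f=-1.921393 → y ← -1.419420 + 0.5·(-1.921393) = -2.380117
s=1.500000, y=-2.380117: f=-6.714185 → y ← -2.380117 + 0.5·(-6.714185) = -5.737209
s=2.000000, y=-5.737209: f=-45.727577 → y ← -5.737209 + 0.5·(-45.727577) = -28.600998
y(2.5) ≈ -28.6010

-28.6010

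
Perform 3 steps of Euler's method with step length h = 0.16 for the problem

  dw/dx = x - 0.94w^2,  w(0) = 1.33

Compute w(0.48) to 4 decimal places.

0.8434

Euler: w_{n+1} = w_n + h·f(x_n, w_n).
x=0.000000, w=1.330000: f=-1.662766 → w ← 1.330000 + 0.16·(-1.662766) = 1.063957
x=0.160000, w=1.063957: f=-0.904085 → w ← 1.063957 + 0.16·(-0.904085) = 0.919304
x=0.320000, w=0.919304: f=-0.474412 → w ← 0.919304 + 0.16·(-0.474412) = 0.843398
w(0.48) ≈ 0.8434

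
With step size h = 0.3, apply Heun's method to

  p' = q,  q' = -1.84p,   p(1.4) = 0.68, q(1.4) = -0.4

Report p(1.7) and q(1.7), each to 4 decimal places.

Heun on (p,q): k1 = f(t_n, state_n); k2 = f(t_n + h, state_n + h·k1); state_{n+1} = state_n + (h/2)·(k1 + k2).
1.400000: (0.680000, -0.400000)
  k1 = (-0.400000, -1.251200)
  predictor → (0.560000, -0.775360)
  k2 = (-0.775360, -1.030400)
  → (0.503696, -0.742240)
(p(1.7), q(1.7)) ≈ (0.5037, -0.7422)

0.5037, -0.7422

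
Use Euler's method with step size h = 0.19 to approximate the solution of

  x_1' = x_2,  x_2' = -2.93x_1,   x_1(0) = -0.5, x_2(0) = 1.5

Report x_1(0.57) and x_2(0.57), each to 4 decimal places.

Euler on (x_1,x_2): x_1_{n+1} = x_1_n + h·x_1', x_2_{n+1} = x_2_n + h·x_2'.
0.000000: (-0.500000, 1.500000); f=(1.500000, 1.465000) → (-0.215000, 1.778350)
0.190000: (-0.215000, 1.778350); f=(1.778350, 0.629950) → (0.122887, 1.898041)
0.380000: (0.122887, 1.898041); f=(1.898041, -0.360057) → (0.483514, 1.829630)
(x_1(0.57), x_2(0.57)) ≈ (0.4835, 1.8296)

0.4835, 1.8296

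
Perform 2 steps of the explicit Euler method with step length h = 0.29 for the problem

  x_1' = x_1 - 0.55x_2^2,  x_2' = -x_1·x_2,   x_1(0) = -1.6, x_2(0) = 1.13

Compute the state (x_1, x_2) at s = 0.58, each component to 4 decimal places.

-3.3618, 2.7422

Euler on (x_1,x_2): x_1_{n+1} = x_1_n + h·x_1', x_2_{n+1} = x_2_n + h·x_2'.
0.000000: (-1.600000, 1.130000); f=(-2.302295, 1.808000) → (-2.267666, 1.654320)
0.290000: (-2.267666, 1.654320); f=(-3.772892, 3.751444) → (-3.361804, 2.742239)
(x_1(0.58), x_2(0.58)) ≈ (-3.3618, 2.7422)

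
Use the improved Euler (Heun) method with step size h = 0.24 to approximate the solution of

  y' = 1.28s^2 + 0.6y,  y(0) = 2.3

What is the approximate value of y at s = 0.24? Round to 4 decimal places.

Heun: k1 = f(s_n, y_n); k2 = f(s_n + h, y_n + h·k1); y_{n+1} = y_n + (h/2)·(k1 + k2).
s=0.000000, y=2.300000:
  k1 = f(0.000000, 2.300000) = 1.380000
  k2 = f(0.240000, 2.631200) = 1.652448
  y ← 2.300000 + (0.24/2)·(1.380000 + 1.652448) = 2.663894
y(0.24) ≈ 2.6639

2.6639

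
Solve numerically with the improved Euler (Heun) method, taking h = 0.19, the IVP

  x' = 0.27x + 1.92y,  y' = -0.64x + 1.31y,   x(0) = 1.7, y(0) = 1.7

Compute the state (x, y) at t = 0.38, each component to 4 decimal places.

Heun on (x,y): k1 = f(t_n, state_n); k2 = f(t_n + h, state_n + h·k1); state_{n+1} = state_n + (h/2)·(k1 + k2).
0.000000: (1.700000, 1.700000)
  k1 = (3.723000, 1.139000)
  predictor → (2.407370, 1.916410)
  k2 = (4.329497, 0.969780)
  → (2.464987, 1.900334)
0.190000: (2.464987, 1.900334)
  k1 = (4.314188, 0.911846)
  predictor → (3.284683, 2.073585)
  k2 = (4.868147, 0.614199)
  → (3.337309, 2.045308)
(x(0.38), y(0.38)) ≈ (3.3373, 2.0453)

3.3373, 2.0453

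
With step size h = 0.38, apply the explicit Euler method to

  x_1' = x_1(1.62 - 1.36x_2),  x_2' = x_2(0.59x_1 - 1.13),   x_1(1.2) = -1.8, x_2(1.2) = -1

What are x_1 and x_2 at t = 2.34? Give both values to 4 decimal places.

Euler on (x_1,x_2): x_1_{n+1} = x_1_n + h·x_1', x_2_{n+1} = x_2_n + h·x_2'.
1.200000: (-1.800000, -1.000000); f=(-5.364000, 2.192000) → (-3.838320, -0.167040)
1.580000: (-3.838320, -0.167040); f=(-7.090046, 0.567035) → (-6.532538, 0.048433)
1.960000: (-6.532538, 0.048433); f=(-10.152416, -0.241402) → (-10.390456, -0.043299)
(x_1(2.34), x_2(2.34)) ≈ (-10.3905, -0.0433)

-10.3905, -0.0433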